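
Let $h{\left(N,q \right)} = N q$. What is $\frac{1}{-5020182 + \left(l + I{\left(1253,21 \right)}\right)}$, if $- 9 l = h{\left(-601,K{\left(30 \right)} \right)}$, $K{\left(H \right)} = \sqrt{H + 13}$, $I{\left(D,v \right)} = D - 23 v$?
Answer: $- \frac{406572372}{2040754227353621} - \frac{5409 \sqrt{43}}{2040754227353621} \approx -1.9924 \cdot 10^{-7}$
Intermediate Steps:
$K{\left(H \right)} = \sqrt{13 + H}$
$l = \frac{601 \sqrt{43}}{9}$ ($l = - \frac{\left(-601\right) \sqrt{13 + 30}}{9} = - \frac{\left(-601\right) \sqrt{43}}{9} = \frac{601 \sqrt{43}}{9} \approx 437.89$)
$\frac{1}{-5020182 + \left(l + I{\left(1253,21 \right)}\right)} = \frac{1}{-5020182 + \left(\frac{601 \sqrt{43}}{9} + \left(1253 - 483\right)\right)} = \frac{1}{-5020182 + \left(\frac{601 \sqrt{43}}{9} + 770\right)} = \frac{1}{-5020182 + \left(770 + \frac{601 \sqrt{43}}{9}\right)} = \frac{1}{-5019412 + \frac{601 \sqrt{43}}{9}}$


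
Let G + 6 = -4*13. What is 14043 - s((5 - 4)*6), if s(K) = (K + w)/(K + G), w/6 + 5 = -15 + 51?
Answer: 182607/13 ≈ 14047.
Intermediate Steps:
G = -58 (G = -6 - 4*13 = -6 - 52 = -58)
w = 186 (w = -30 + 6*(-15 + 51) = -30 + 6*36 = -30 + 216 = 186)
s(K) = (186 + K)/(-58 + K) (s(K) = (K + 186)/(K - 58) = (186 + K)/(-58 + K))
14043 - s((5 - 4)*6) = 14043 - (186 + (5 - 4)*6)/(-58 + (5 - 4)*6) = 14043 - (186 + 1*6)/(-58 + 1*6) = 14043 - (186 + 6)/(-58 + 6) = 14043 - 192/(-52) = 14043 - (-1)*192/52 = 14043 - 1*(-48/13) = 14043 + 48/13 = 182607/13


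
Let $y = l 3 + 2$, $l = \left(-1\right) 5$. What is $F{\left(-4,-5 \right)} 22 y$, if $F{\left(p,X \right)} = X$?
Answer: $1430$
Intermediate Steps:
$l = -5$
$y = -13$ ($y = \left(-5\right) 3 + 2 = -15 + 2 = -13$)
$F{\left(-4,-5 \right)} 22 y = \left(-5\right) 22 \left(-13\right) = \left(-110\right) \left(-13\right) = 1430$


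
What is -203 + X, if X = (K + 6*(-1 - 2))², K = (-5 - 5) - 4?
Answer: 821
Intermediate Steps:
K = -14 (K = -10 - 4 = -14)
X = 1024 (X = (-14 + 6*(-1 - 2))² = (-14 + 6*(-3))² = (-14 - 18)² = (-32)² = 1024)
-203 + X = -203 + 1024 = 821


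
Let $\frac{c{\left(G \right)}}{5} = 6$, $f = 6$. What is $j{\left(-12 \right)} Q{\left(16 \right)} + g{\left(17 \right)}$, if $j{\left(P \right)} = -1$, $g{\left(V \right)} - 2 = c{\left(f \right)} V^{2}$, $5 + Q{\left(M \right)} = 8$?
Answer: $8669$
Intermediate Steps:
$c{\left(G \right)} = 30$ ($c{\left(G \right)} = 5 \cdot 6 = 30$)
$Q{\left(M \right)} = 3$ ($Q{\left(M \right)} = -5 + 8 = 3$)
$g{\left(V \right)} = 2 + 30 V^{2}$
$j{\left(-12 \right)} Q{\left(16 \right)} + g{\left(17 \right)} = \left(-1\right) 3 + \left(2 + 30 \cdot 17^{2}\right) = -3 + \left(2 + 30 \cdot 289\right) = -3 + \left(2 + 8670\right) = -3 + 8672 = 8669$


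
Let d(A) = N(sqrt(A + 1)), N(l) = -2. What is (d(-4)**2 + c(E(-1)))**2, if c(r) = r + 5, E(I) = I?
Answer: 64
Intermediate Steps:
d(A) = -2
c(r) = 5 + r
(d(-4)**2 + c(E(-1)))**2 = ((-2)**2 + (5 - 1))**2 = (4 + 4)**2 = 8**2 = 64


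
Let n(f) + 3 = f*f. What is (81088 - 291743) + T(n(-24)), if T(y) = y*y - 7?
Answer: 117667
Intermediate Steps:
n(f) = -3 + f² (n(f) = -3 + f*f = -3 + f²)
T(y) = -7 + y² (T(y) = y² - 7 = -7 + y²)
(81088 - 291743) + T(n(-24)) = (81088 - 291743) + (-7 + (-3 + (-24)²)²) = -210655 + (-7 + (-3 + 576)²) = -210655 + (-7 + 573²) = -210655 + (-7 + 328329) = -210655 + 328322 = 117667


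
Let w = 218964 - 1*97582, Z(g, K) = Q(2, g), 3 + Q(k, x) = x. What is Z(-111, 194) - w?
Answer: -121496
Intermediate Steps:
Q(k, x) = -3 + x
Z(g, K) = -3 + g
w = 121382 (w = 218964 - 97582 = 121382)
Z(-111, 194) - w = (-3 - 111) - 1*121382 = -114 - 121382 = -121496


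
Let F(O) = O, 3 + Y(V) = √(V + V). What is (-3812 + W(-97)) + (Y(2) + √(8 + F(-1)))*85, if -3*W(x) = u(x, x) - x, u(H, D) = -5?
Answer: -11783/3 + 85*√7 ≈ -3702.8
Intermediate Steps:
Y(V) = -3 + √2*√V (Y(V) = -3 + √(V + V) = -3 + √(2*V) = -3 + √2*√V)
W(x) = 5/3 + x/3 (W(x) = -(-5 - x)/3 = 5/3 + x/3)
(-3812 + W(-97)) + (Y(2) + √(8 + F(-1)))*85 = (-3812 + (5/3 + (⅓)*(-97))) + ((-3 + √2*√2) + √(8 - 1))*85 = (-3812 + (5/3 - 97/3)) + ((-3 + 2) + √7)*85 = (-3812 - 92/3) + (-1 + √7)*85 = -11528/3 + (-85 + 85*√7) = -11783/3 + 85*√7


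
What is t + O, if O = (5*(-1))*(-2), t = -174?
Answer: -164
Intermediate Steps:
O = 10 (O = -5*(-2) = 10)
t + O = -174 + 10 = -164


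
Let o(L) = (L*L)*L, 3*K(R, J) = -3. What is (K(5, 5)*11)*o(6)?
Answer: -2376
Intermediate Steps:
K(R, J) = -1 (K(R, J) = (1/3)*(-3) = -1)
o(L) = L**3 (o(L) = L**2*L = L**3)
(K(5, 5)*11)*o(6) = -1*11*6**3 = -11*216 = -2376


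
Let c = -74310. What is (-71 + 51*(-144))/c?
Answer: 1483/14862 ≈ 0.099785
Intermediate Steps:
(-71 + 51*(-144))/c = (-71 + 51*(-144))/(-74310) = (-71 - 7344)*(-1/74310) = -7415*(-1/74310) = 1483/14862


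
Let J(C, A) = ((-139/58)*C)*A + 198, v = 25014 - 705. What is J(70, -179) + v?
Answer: 1581538/29 ≈ 54536.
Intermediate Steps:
v = 24309
J(C, A) = 198 - 139*A*C/58 (J(C, A) = ((-139*1/58)*C)*A + 198 = (-139*C/58)*A + 198 = -139*A*C/58 + 198 = 198 - 139*A*C/58)
J(70, -179) + v = (198 - 139/58*(-179)*70) + 24309 = (198 + 870835/29) + 24309 = 876577/29 + 24309 = 1581538/29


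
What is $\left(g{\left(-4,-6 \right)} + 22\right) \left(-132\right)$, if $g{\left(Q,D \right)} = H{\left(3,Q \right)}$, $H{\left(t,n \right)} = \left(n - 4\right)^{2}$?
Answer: $-11352$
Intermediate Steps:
$H{\left(t,n \right)} = \left(-4 + n\right)^{2}$
$g{\left(Q,D \right)} = \left(-4 + Q\right)^{2}$
$\left(g{\left(-4,-6 \right)} + 22\right) \left(-132\right) = \left(\left(-4 - 4\right)^{2} + 22\right) \left(-132\right) = \left(\left(-8\right)^{2} + 22\right) \left(-132\right) = \left(64 + 22\right) \left(-132\right) = 86 \left(-132\right) = -11352$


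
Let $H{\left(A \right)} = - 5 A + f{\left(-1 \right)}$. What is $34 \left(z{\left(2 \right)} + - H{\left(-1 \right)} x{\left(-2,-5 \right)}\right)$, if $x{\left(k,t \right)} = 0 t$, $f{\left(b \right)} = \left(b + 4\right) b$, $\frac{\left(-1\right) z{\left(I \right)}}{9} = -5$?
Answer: $1530$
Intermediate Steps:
$z{\left(I \right)} = 45$ ($z{\left(I \right)} = \left(-9\right) \left(-5\right) = 45$)
$f{\left(b \right)} = b \left(4 + b\right)$ ($f{\left(b \right)} = \left(4 + b\right) b = b \left(4 + b\right)$)
$x{\left(k,t \right)} = 0$
$H{\left(A \right)} = -3 - 5 A$ ($H{\left(A \right)} = - 5 A - \left(4 - 1\right) = - 5 A - 3 = -3 - 5 A$)
$34 \left(z{\left(2 \right)} + - H{\left(-1 \right)} x{\left(-2,-5 \right)}\right) = 34 \left(45 + - (-3 - -5) 0\right) = 34 \left(45 + - (-3 + 5) 0\right) = 34 \left(45 + \left(-1\right) 2 \cdot 0\right) = 34 \left(45 - 0\right) = 34 \left(45 + 0\right) = 34 \cdot 45 = 1530$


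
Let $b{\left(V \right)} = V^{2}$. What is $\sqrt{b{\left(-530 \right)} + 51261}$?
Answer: $\sqrt{332161} \approx 576.33$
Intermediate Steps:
$\sqrt{b{\left(-530 \right)} + 51261} = \sqrt{\left(-530\right)^{2} + 51261} = \sqrt{280900 + 51261} = \sqrt{332161}$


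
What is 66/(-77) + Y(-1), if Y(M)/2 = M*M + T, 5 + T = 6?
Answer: 22/7 ≈ 3.1429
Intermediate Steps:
T = 1 (T = -5 + 6 = 1)
Y(M) = 2 + 2*M² (Y(M) = 2*(M*M + 1) = 2*(M² + 1) = 2*(1 + M²) = 2 + 2*M²)
66/(-77) + Y(-1) = 66/(-77) + (2 + 2*(-1)²) = 66*(-1/77) + (2 + 2*1) = -6/7 + (2 + 2) = -6/7 + 4 = 22/7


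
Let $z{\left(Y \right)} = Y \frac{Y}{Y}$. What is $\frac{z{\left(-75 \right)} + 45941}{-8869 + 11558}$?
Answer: $\frac{45866}{2689} \approx 17.057$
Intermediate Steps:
$z{\left(Y \right)} = Y$ ($z{\left(Y \right)} = Y 1 = Y$)
$\frac{z{\left(-75 \right)} + 45941}{-8869 + 11558} = \frac{-75 + 45941}{-8869 + 11558} = \frac{45866}{2689}$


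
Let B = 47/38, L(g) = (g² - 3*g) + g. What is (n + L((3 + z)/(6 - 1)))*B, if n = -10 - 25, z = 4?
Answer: -21056/475 ≈ -44.328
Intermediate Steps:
L(g) = g² - 2*g
B = 47/38 (B = 47*(1/38) = 47/38 ≈ 1.2368)
n = -35
(n + L((3 + z)/(6 - 1)))*B = (-35 + ((3 + 4)/(6 - 1))*(-2 + (3 + 4)/(6 - 1)))*(47/38) = (-35 + (7/5)*(-2 + 7/5))*(47/38) = (-35 + (7*(⅕))*(-2 + 7*(⅕)))*(47/38) = (-35 + 7*(-2 + 7/5)/5)*(47/38) = (-35 + (7/5)*(-⅗))*(47/38) = (-35 - 21/25)*(47/38) = -896/25*47/38 = -21056/475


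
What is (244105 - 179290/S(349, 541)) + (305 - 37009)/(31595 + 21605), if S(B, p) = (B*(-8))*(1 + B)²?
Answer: 158628256991291/649838000 ≈ 2.4410e+5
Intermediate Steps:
S(B, p) = -8*B*(1 + B)² (S(B, p) = (-8*B)*(1 + B)² = -8*B*(1 + B)²)
(244105 - 179290/S(349, 541)) + (305 - 37009)/(31595 + 21605) = (244105 - 179290*(-1/(2792*(1 + 349)²))) + (305 - 37009)/(31595 + 21605) = (244105 - 179290/((-8*349*350²))) - 36704/53200 = (244105 - 179290/((-8*349*122500))) - 36704*1/53200 = (244105 - 179290/(-342020000)) - 2294/3325 = (244105 - 179290*(-1/342020000)) - 2294/3325 = (244105 + 17929/34202000) - 2294/3325 = 8348879227929/34202000 - 2294/3325 = 158628256991291/649838000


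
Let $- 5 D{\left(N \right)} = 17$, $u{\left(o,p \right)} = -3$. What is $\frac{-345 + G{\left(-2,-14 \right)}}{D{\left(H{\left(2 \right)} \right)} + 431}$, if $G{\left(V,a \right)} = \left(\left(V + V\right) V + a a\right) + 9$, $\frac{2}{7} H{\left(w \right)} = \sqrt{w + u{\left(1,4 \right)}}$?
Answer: $- \frac{330}{1069} \approx -0.3087$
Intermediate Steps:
$H{\left(w \right)} = \frac{7 \sqrt{-3 + w}}{2}$ ($H{\left(w \right)} = \frac{7 \sqrt{w - 3}}{2} = \frac{7 \sqrt{-3 + w}}{2}$)
$D{\left(N \right)} = - \frac{17}{5}$ ($D{\left(N \right)} = \left(- \frac{1}{5}\right) 17 = - \frac{17}{5}$)
$G{\left(V,a \right)} = 9 + a^{2} + 2 V^{2}$ ($G{\left(V,a \right)} = \left(2 V V + a^{2}\right) + 9 = \left(2 V^{2} + a^{2}\right) + 9 = \left(a^{2} + 2 V^{2}\right) + 9 = 9 + a^{2} + 2 V^{2}$)
$\frac{-345 + G{\left(-2,-14 \right)}}{D{\left(H{\left(2 \right)} \right)} + 431} = \frac{-345 + \left(9 + \left(-14\right)^{2} + 2 \left(-2\right)^{2}\right)}{- \frac{17}{5} + 431} = \frac{-345 + \left(9 + 196 + 2 \cdot 4\right)}{\frac{2138}{5}} = \left(-345 + \left(9 + 196 + 8\right)\right) \frac{5}{2138} = \left(-345 + 213\right) \frac{5}{2138} = \left(-132\right) \frac{5}{2138} = - \frac{330}{1069}$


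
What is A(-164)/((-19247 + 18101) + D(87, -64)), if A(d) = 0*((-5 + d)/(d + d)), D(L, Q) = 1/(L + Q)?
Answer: 0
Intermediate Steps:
A(d) = 0 (A(d) = 0*((-5 + d)/((2*d))) = 0*((-5 + d)*(1/(2*d))) = 0*((-5 + d)/(2*d)) = 0)
A(-164)/((-19247 + 18101) + D(87, -64)) = 0/((-19247 + 18101) + 1/(87 - 64)) = 0/(-1146 + 1/23) = 0/(-26357/23) = 0*(-23/26357) = 0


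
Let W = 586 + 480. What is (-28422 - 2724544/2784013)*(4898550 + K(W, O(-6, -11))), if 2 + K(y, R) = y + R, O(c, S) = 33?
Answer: -387708783077463410/2784013 ≈ -1.3926e+11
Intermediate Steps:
W = 1066
K(y, R) = -2 + R + y (K(y, R) = -2 + (y + R) = -2 + (R + y) = -2 + R + y)
(-28422 - 2724544/2784013)*(4898550 + K(W, O(-6, -11))) = (-28422 - 2724544/2784013)*(4898550 + (-2 + 33 + 1066)) = (-28422 - 2724544*1/2784013)*(4898550 + 1097) = (-28422 - 2724544/2784013)*4899647 = -79129942030/2784013*4899647 = -387708783077463410/2784013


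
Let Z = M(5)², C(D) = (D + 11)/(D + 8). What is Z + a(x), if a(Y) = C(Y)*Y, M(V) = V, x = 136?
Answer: 983/6 ≈ 163.83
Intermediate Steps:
C(D) = (11 + D)/(8 + D)
Z = 25 (Z = 5² = 25)
a(Y) = Y*(11 + Y)/(8 + Y) (a(Y) = ((11 + Y)/(8 + Y))*Y = Y*(11 + Y)/(8 + Y))
Z + a(x) = 25 + 136*(11 + 136)/(8 + 136) = 25 + 136*147/144 = 25 + 136*(1/144)*147 = 25 + 833/6 = 983/6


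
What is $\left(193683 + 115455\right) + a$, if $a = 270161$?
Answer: $579299$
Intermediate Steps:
$\left(193683 + 115455\right) + a = \left(193683 + 115455\right) + 270161 = 309138 + 270161 = 579299$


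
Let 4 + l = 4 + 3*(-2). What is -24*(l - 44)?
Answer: 1200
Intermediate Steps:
l = -6 (l = -4 + (4 + 3*(-2)) = -4 + (4 - 6) = -4 - 2 = -6)
-24*(l - 44) = -24*(-6 - 44) = -24*(-50) = 1200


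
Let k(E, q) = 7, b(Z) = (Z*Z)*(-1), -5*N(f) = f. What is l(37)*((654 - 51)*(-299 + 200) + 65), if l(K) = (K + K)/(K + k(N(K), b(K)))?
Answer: -1103192/11 ≈ -1.0029e+5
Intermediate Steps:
N(f) = -f/5
b(Z) = -Z**2 (b(Z) = Z**2*(-1) = -Z**2)
l(K) = 2*K/(7 + K) (l(K) = (K + K)/(K + 7) = (2*K)/(7 + K) = 2*K/(7 + K))
l(37)*((654 - 51)*(-299 + 200) + 65) = (2*37/(7 + 37))*((654 - 51)*(-299 + 200) + 65) = (2*37/44)*(603*(-99) + 65) = (2*37*(1/44))*(-59697 + 65) = (37/22)*(-59632) = -1103192/11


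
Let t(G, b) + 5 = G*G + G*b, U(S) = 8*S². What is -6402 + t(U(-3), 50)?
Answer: 2377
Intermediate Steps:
t(G, b) = -5 + G² + G*b (t(G, b) = -5 + (G*G + G*b) = -5 + (G² + G*b) = -5 + G² + G*b)
-6402 + t(U(-3), 50) = -6402 + (-5 + (8*(-3)²)² + (8*(-3)²)*50) = -6402 + (-5 + (8*9)² + (8*9)*50) = -6402 + (-5 + 72² + 72*50) = -6402 + (-5 + 5184 + 3600) = -6402 + 8779 = 2377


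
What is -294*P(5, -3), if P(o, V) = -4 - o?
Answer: 2646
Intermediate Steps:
-294*P(5, -3) = -294*(-4 - 1*5) = -294*(-4 - 5) = -294*(-9) = 2646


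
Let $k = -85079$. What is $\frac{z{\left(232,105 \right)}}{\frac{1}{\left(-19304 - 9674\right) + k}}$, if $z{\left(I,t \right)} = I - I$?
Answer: $0$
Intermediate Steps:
$z{\left(I,t \right)} = 0$
$\frac{z{\left(232,105 \right)}}{\frac{1}{\left(-19304 - 9674\right) + k}} = \frac{0}{\frac{1}{\left(-19304 - 9674\right) - 85079}} = \frac{0}{\frac{1}{-28978 - 85079}} = \frac{0}{\frac{1}{-114057}} = \frac{0}{- \frac{1}{114057}} = 0 \left(-114057\right) = 0$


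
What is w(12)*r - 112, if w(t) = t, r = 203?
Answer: 2324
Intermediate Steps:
w(12)*r - 112 = 12*203 - 112 = 2436 - 112 = 2324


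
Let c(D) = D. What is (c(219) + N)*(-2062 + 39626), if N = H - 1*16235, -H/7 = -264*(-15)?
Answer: -1642899104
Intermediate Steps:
H = -27720 (H = -(-1848)*(-15) = -7*3960 = -27720)
N = -43955 (N = -27720 - 1*16235 = -27720 - 16235 = -43955)
(c(219) + N)*(-2062 + 39626) = (219 - 43955)*(-2062 + 39626) = -43736*37564 = -1642899104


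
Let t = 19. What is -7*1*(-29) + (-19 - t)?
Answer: 165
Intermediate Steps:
-7*1*(-29) + (-19 - t) = -7*1*(-29) + (-19 - 1*19) = -7*(-29) + (-19 - 19) = 203 - 38 = 165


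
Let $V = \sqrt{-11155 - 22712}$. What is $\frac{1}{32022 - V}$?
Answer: $\frac{3558}{113938039} + \frac{i \sqrt{3763}}{341814117} \approx 3.1227 \cdot 10^{-5} + 1.7946 \cdot 10^{-7} i$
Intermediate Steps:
$V = 3 i \sqrt{3763}$ ($V = \sqrt{-33867} = 3 i \sqrt{3763} \approx 184.03 i$)
$\frac{1}{32022 - V} = \frac{1}{32022 - 3 i \sqrt{3763}}$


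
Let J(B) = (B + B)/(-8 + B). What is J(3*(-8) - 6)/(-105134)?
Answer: -15/998773 ≈ -1.5018e-5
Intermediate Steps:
J(B) = 2*B/(-8 + B) (J(B) = (2*B)/(-8 + B) = 2*B/(-8 + B))
J(3*(-8) - 6)/(-105134) = (2*(3*(-8) - 6)/(-8 + (3*(-8) - 6)))/(-105134) = (2*(-24 - 6)/(-8 + (-24 - 6)))*(-1/105134) = (2*(-30)/(-8 - 30))*(-1/105134) = (2*(-30)/(-38))*(-1/105134) = (2*(-30)*(-1/38))*(-1/105134) = (30/19)*(-1/105134) = -15/998773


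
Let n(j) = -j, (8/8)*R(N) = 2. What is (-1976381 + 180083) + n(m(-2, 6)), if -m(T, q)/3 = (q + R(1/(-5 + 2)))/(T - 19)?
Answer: -12574094/7 ≈ -1.7963e+6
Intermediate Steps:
R(N) = 2
m(T, q) = -3*(2 + q)/(-19 + T) (m(T, q) = -3*(q + 2)/(T - 19) = -3*(2 + q)/(-19 + T))
(-1976381 + 180083) + n(m(-2, 6)) = (-1976381 + 180083) - 3*(-2 - 1*6)/(-19 - 2) = -1796298 - 3*(-2 - 6)/(-21) = -1796298 - 3*(-1)*(-8)/21 = -1796298 - 1*8/7 = -1796298 - 8/7 = -12574094/7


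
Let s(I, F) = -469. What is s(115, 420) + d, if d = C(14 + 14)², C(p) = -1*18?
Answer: -145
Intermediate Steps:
C(p) = -18
d = 324 (d = (-18)² = 324)
s(115, 420) + d = -469 + 324 = -145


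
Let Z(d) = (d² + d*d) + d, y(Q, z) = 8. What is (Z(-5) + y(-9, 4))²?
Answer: 2809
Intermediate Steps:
Z(d) = d + 2*d² (Z(d) = (d² + d²) + d = 2*d² + d = d + 2*d²)
(Z(-5) + y(-9, 4))² = (-5*(1 + 2*(-5)) + 8)² = (-5*(1 - 10) + 8)² = (-5*(-9) + 8)² = (45 + 8)² = 53² = 2809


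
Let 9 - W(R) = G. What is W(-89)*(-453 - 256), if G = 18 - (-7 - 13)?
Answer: 20561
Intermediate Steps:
G = 38 (G = 18 - 1*(-20) = 18 + 20 = 38)
W(R) = -29 (W(R) = 9 - 1*38 = 9 - 38 = -29)
W(-89)*(-453 - 256) = -29*(-453 - 256) = -29*(-709) = 20561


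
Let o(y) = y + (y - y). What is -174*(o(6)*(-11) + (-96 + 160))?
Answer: 348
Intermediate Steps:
o(y) = y (o(y) = y + 0 = y)
-174*(o(6)*(-11) + (-96 + 160)) = -174*(6*(-11) + (-96 + 160)) = -174*(-66 + 64) = -174*(-2) = 348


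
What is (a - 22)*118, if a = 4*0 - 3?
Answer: -2950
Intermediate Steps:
a = -3 (a = 0 - 3 = -3)
(a - 22)*118 = (-3 - 22)*118 = -25*118 = -2950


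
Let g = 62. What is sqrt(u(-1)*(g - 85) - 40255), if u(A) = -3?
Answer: I*sqrt(40186) ≈ 200.46*I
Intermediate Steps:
sqrt(u(-1)*(g - 85) - 40255) = sqrt(-3*(62 - 85) - 40255) = sqrt(-3*(-23) - 40255) = sqrt(69 - 40255) = sqrt(-40186) = I*sqrt(40186)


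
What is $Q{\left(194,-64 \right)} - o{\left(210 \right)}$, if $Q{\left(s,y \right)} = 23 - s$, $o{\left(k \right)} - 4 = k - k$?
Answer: $-175$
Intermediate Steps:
$o{\left(k \right)} = 4$ ($o{\left(k \right)} = 4 + \left(k - k\right) = 4 + 0 = 4$)
$Q{\left(194,-64 \right)} - o{\left(210 \right)} = \left(23 - 194\right) - 4 = -171 - 4 = -175$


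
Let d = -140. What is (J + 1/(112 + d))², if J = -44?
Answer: 1520289/784 ≈ 1939.1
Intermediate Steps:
(J + 1/(112 + d))² = (-44 + 1/(112 - 140))² = (-44 + 1/(-28))² = (-44 - 1/28)² = (-1233/28)² = 1520289/784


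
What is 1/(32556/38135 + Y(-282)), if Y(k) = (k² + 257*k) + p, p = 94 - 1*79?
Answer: 38135/269456331 ≈ 0.00014153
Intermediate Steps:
p = 15 (p = 94 - 79 = 15)
Y(k) = 15 + k² + 257*k (Y(k) = (k² + 257*k) + 15 = 15 + k² + 257*k)
1/(32556/38135 + Y(-282)) = 1/(32556/38135 + (15 + (-282)² + 257*(-282))) = 1/(32556*(1/38135) + (15 + 79524 - 72474)) = 1/(32556/38135 + 7065) = 1/(269456331/38135) = 38135/269456331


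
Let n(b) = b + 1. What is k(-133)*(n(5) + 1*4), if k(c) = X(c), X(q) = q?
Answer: -1330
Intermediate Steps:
n(b) = 1 + b
k(c) = c
k(-133)*(n(5) + 1*4) = -133*((1 + 5) + 1*4) = -133*(6 + 4) = -133*10 = -1330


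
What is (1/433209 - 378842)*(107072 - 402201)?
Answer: 48435911564768033/433209 ≈ 1.1181e+11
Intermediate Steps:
(1/433209 - 378842)*(107072 - 402201) = (1/433209 - 378842)*(-295129) = -164117763977/433209*(-295129) = 48435911564768033/433209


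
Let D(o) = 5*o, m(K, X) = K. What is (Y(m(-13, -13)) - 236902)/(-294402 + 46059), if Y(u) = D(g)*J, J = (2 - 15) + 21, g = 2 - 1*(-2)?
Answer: 78914/82781 ≈ 0.95329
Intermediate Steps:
g = 4 (g = 2 + 2 = 4)
J = 8 (J = -13 + 21 = 8)
Y(u) = 160 (Y(u) = (5*4)*8 = 20*8 = 160)
(Y(m(-13, -13)) - 236902)/(-294402 + 46059) = (160 - 236902)/(-294402 + 46059) = -236742/(-248343) = -236742*(-1/248343) = 78914/82781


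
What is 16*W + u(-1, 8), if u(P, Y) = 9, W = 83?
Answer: 1337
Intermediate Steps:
16*W + u(-1, 8) = 16*83 + 9 = 1328 + 9 = 1337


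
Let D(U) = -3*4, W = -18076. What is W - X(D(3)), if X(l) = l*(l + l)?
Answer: -18364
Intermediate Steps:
D(U) = -12
X(l) = 2*l² (X(l) = l*(2*l) = 2*l²)
W - X(D(3)) = -18076 - 2*(-12)² = -18076 - 2*144 = -18076 - 1*288 = -18076 - 288 = -18364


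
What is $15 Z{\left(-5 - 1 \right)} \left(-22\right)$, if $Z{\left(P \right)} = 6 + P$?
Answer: $0$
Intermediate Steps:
$15 Z{\left(-5 - 1 \right)} \left(-22\right) = 15 \left(6 - 6\right) \left(-22\right) = 15 \cdot 0 \left(-22\right) = 0 \left(-22\right) = 0$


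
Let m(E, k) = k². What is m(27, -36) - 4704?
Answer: -3408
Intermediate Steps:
m(27, -36) - 4704 = (-36)² - 4704 = 1296 - 4704 = -3408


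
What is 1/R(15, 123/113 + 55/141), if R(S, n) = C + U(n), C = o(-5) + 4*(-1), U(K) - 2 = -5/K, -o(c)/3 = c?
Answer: 23558/226589 ≈ 0.10397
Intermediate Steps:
o(c) = -3*c
U(K) = 2 - 5/K
C = 11 (C = -3*(-5) + 4*(-1) = 15 - 4 = 11)
R(S, n) = 13 - 5/n (R(S, n) = 11 + (2 - 5/n) = 13 - 5/n)
1/R(15, 123/113 + 55/141) = 1/(13 - 5/(123/113 + 55/141)) = 1/(13 - 5/23558/15933) = 1/(13 - 5*15933/23558) = 1/(13 - 79665/23558) = 1/(226589/23558) = 23558/226589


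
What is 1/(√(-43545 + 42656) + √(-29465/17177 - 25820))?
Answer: -17177*I/(√7618679795085 + 17177*√889) ≈ -0.0052491*I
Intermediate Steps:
1/(√(-43545 + 42656) + √(-29465/17177 - 25820)) = 1/(√(-889) + √(-29465*1/17177 - 25820)) = 1/(I*√889 + √(-29465/17177 - 25820)) = 1/(I*√889 + √(-443539605/17177)) = 1/(I*√889 + I*√7618679795085/17177)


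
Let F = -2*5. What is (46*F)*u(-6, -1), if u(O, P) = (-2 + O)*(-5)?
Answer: -18400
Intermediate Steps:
u(O, P) = 10 - 5*O
F = -10
(46*F)*u(-6, -1) = (46*(-10))*(10 - 5*(-6)) = -460*(10 + 30) = -460*40 = -18400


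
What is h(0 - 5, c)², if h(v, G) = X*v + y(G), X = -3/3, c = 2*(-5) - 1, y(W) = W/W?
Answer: 36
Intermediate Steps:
y(W) = 1
c = -11 (c = -10 - 1 = -11)
X = -1 (X = -3*⅓ = -1)
h(v, G) = 1 - v (h(v, G) = -v + 1 = 1 - v)
h(0 - 5, c)² = (1 - (0 - 5))² = (1 - 1*(-5))² = (1 + 5)² = 6² = 36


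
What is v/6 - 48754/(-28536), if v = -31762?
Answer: -25168553/4756 ≈ -5292.0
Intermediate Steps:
v/6 - 48754/(-28536) = -31762/6 - 48754/(-28536) = -31762*⅙ - 48754*(-1/28536) = -15881/3 + 24377/14268 = -25168553/4756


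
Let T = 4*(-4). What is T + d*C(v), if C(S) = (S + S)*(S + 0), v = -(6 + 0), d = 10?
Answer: 704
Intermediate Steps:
v = -6 (v = -1*6 = -6)
C(S) = 2*S² (C(S) = (2*S)*S = 2*S²)
T = -16
T + d*C(v) = -16 + 10*(2*(-6)²) = -16 + 10*(2*36) = -16 + 10*72 = -16 + 720 = 704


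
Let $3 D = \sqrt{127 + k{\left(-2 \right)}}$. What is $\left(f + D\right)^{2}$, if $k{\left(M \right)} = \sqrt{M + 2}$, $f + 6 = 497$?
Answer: $\frac{\left(1473 + \sqrt{127}\right)^{2}}{9} \approx 2.4478 \cdot 10^{5}$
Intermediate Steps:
$f = 491$ ($f = -6 + 497 = 491$)
$k{\left(M \right)} = \sqrt{2 + M}$
$D = \frac{\sqrt{127}}{3}$ ($D = \frac{\sqrt{127 + \sqrt{2 - 2}}}{3} = \frac{\sqrt{127 + \sqrt{0}}}{3} = \frac{\sqrt{127 + 0}}{3} = \frac{\sqrt{127}}{3} \approx 3.7565$)
$\left(f + D\right)^{2} = \left(491 + \frac{\sqrt{127}}{3}\right)^{2}$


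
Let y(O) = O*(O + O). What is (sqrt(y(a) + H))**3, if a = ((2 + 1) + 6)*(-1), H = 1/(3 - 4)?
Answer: 161*sqrt(161) ≈ 2042.9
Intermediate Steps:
H = -1 (H = 1/(-1) = -1)
a = -9 (a = (3 + 6)*(-1) = 9*(-1) = -9)
y(O) = 2*O**2 (y(O) = O*(2*O) = 2*O**2)
(sqrt(y(a) + H))**3 = (sqrt(2*(-9)**2 - 1))**3 = (sqrt(2*81 - 1))**3 = (sqrt(162 - 1))**3 = (sqrt(161))**3 = 161*sqrt(161)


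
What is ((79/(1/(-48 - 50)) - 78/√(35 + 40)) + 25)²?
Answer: 1488804253/25 + 401284*√3/5 ≈ 5.9691e+7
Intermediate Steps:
((79/(1/(-48 - 50)) - 78/√(35 + 40)) + 25)² = ((79/(1/(-98)) - 78*√3/15) + 25)² = ((79/(-1/98) - 78*√3/15) + 25)² = ((79*(-98) - 26*√3/5) + 25)² = ((-7742 - 26*√3/5) + 25)² = (-7717 - 26*√3/5)²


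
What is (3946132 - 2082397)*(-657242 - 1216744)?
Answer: -3492613297710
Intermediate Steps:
(3946132 - 2082397)*(-657242 - 1216744) = 1863735*(-1873986) = -3492613297710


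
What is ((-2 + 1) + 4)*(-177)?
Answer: -531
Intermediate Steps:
((-2 + 1) + 4)*(-177) = (-1 + 4)*(-177) = 3*(-177) = -531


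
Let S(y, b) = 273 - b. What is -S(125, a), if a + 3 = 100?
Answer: -176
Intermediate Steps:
a = 97 (a = -3 + 100 = 97)
-S(125, a) = -(273 - 1*97) = -(273 - 97) = -1*176 = -176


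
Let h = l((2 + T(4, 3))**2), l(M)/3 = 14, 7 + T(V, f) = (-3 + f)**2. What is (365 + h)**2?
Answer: 165649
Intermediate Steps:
T(V, f) = -7 + (-3 + f)**2
l(M) = 42 (l(M) = 3*14 = 42)
h = 42
(365 + h)**2 = (365 + 42)**2 = 407**2 = 165649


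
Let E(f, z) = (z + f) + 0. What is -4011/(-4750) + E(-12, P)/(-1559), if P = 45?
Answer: 6096399/7405250 ≈ 0.82325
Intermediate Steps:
E(f, z) = f + z (E(f, z) = (f + z) + 0 = f + z)
-4011/(-4750) + E(-12, P)/(-1559) = -4011/(-4750) + (-12 + 45)/(-1559) = -4011*(-1/4750) + 33*(-1/1559) = 4011/4750 - 33/1559 = 6096399/7405250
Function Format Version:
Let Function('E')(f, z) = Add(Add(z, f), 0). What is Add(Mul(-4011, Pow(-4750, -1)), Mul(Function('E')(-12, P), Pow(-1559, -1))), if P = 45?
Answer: Rational(6096399, 7405250) ≈ 0.82325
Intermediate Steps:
Function('E')(f, z) = Add(f, z) (Function('E')(f, z) = Add(Add(f, z), 0) = Add(f, z))
Add(Mul(-4011, Pow(-4750, -1)), Mul(Function('E')(-12, P), Pow(-1559, -1))) = Add(Mul(-4011, Pow(-4750, -1)), Mul(Add(-12, 45), Pow(-1559, -1))) = Add(Mul(-4011, Rational(-1, 4750)), Mul(33, Rational(-1, 1559))) = Add(Rational(4011, 4750), Rational(-33, 1559)) = Rational(6096399, 7405250)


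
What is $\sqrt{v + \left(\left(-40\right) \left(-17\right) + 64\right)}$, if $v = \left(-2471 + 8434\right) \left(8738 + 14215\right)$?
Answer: $\sqrt{136869483} \approx 11699.0$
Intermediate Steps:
$v = 136868739$ ($v = 5963 \cdot 22953 = 136868739$)
$\sqrt{v + \left(\left(-40\right) \left(-17\right) + 64\right)} = \sqrt{136868739 + \left(\left(-40\right) \left(-17\right) + 64\right)} = \sqrt{136868739 + \left(680 + 64\right)} = \sqrt{136868739 + 744} = \sqrt{136869483}$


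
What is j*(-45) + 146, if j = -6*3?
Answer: 956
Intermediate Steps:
j = -18
j*(-45) + 146 = -18*(-45) + 146 = 810 + 146 = 956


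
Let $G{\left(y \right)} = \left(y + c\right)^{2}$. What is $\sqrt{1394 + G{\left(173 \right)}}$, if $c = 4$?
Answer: $\sqrt{32723} \approx 180.9$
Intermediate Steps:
$G{\left(y \right)} = \left(4 + y\right)^{2}$ ($G{\left(y \right)} = \left(y + 4\right)^{2} = \left(4 + y\right)^{2}$)
$\sqrt{1394 + G{\left(173 \right)}} = \sqrt{1394 + \left(4 + 173\right)^{2}} = \sqrt{1394 + 177^{2}} = \sqrt{1394 + 31329} = \sqrt{32723}$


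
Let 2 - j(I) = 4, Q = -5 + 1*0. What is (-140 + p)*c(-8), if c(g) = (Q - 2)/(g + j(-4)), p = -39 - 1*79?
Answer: -903/5 ≈ -180.60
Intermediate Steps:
Q = -5 (Q = -5 + 0 = -5)
p = -118 (p = -39 - 79 = -118)
j(I) = -2 (j(I) = 2 - 1*4 = 2 - 4 = -2)
c(g) = -7/(-2 + g) (c(g) = (-5 - 2)/(g - 2) = -7/(-2 + g))
(-140 + p)*c(-8) = (-140 - 118)*(-7/(-2 - 8)) = -(-1806)/(-10) = -(-1806)*(-1)/10 = -258*7/10 = -903/5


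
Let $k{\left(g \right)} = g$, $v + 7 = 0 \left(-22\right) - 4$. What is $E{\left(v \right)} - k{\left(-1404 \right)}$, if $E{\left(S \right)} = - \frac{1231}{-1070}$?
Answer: $\frac{1503511}{1070} \approx 1405.2$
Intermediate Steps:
$v = -11$ ($v = -7 + \left(0 \left(-22\right) - 4\right) = -7 + \left(0 - 4\right) = -7 - 4 = -11$)
$E{\left(S \right)} = \frac{1231}{1070}$ ($E{\left(S \right)} = \left(-1231\right) \left(- \frac{1}{1070}\right) = \frac{1231}{1070}$)
$E{\left(v \right)} - k{\left(-1404 \right)} = \frac{1231}{1070} - -1404 = \frac{1231}{1070} + 1404 = \frac{1503511}{1070}$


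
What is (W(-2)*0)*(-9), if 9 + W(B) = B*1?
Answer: 0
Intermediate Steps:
W(B) = -9 + B (W(B) = -9 + B*1 = -9 + B)
(W(-2)*0)*(-9) = ((-9 - 2)*0)*(-9) = -11*0*(-9) = 0*(-9) = 0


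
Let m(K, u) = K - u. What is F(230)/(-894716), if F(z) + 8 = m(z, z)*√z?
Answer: 2/223679 ≈ 8.9414e-6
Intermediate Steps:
F(z) = -8 (F(z) = -8 + (z - z)*√z = -8 + 0*√z = -8 + 0 = -8)
F(230)/(-894716) = -8/(-894716) = -8*(-1/894716) = 2/223679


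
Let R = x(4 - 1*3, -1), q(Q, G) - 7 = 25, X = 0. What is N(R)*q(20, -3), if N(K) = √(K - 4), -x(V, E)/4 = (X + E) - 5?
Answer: 64*√5 ≈ 143.11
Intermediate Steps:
q(Q, G) = 32 (q(Q, G) = 7 + 25 = 32)
x(V, E) = 20 - 4*E (x(V, E) = -4*((0 + E) - 5) = -4*(E - 5) = -4*(-5 + E) = 20 - 4*E)
R = 24 (R = 20 - 4*(-1) = 20 + 4 = 24)
N(K) = √(-4 + K)
N(R)*q(20, -3) = √(-4 + 24)*32 = √20*32 = (2*√5)*32 = 64*√5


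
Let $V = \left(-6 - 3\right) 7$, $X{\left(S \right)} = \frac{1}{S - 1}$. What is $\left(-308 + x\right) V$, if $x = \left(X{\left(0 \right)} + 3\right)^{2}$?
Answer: $19152$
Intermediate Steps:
$X{\left(S \right)} = \frac{1}{-1 + S}$
$V = -63$ ($V = \left(-9\right) 7 = -63$)
$x = 4$ ($x = \left(\frac{1}{-1 + 0} + 3\right)^{2} = \left(\frac{1}{-1} + 3\right)^{2} = \left(-1 + 3\right)^{2} = 2^{2} = 4$)
$\left(-308 + x\right) V = \left(-308 + 4\right) \left(-63\right) = \left(-304\right) \left(-63\right) = 19152$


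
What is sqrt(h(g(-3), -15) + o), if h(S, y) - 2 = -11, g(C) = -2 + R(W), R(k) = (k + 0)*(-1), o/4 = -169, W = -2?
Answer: I*sqrt(685) ≈ 26.173*I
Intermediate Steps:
o = -676 (o = 4*(-169) = -676)
R(k) = -k (R(k) = k*(-1) = -k)
g(C) = 0 (g(C) = -2 - 1*(-2) = -2 + 2 = 0)
h(S, y) = -9 (h(S, y) = 2 - 11 = -9)
sqrt(h(g(-3), -15) + o) = sqrt(-9 - 676) = sqrt(-685) = I*sqrt(685)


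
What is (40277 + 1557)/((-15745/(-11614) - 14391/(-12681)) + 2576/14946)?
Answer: 5115842778258732/325642778531 ≈ 15710.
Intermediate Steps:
(40277 + 1557)/((-15745/(-11614) - 14391/(-12681)) + 2576/14946) = 41834/((-15745*(-1/11614) - 14391*(-1/12681)) + 2576*(1/14946)) = 41834/((15745/11614 + 1599/1409) + 1288/7473) = 41834/(40755491/16364126 + 1288/7473) = 41834/(325642778531/122289113598) = 41834*(122289113598/325642778531) = 5115842778258732/325642778531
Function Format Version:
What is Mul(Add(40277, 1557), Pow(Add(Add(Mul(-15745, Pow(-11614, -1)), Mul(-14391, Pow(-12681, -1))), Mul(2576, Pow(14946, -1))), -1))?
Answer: Rational(5115842778258732, 325642778531) ≈ 15710.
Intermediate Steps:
Mul(Add(40277, 1557), Pow(Add(Add(Mul(-15745, Pow(-11614, -1)), Mul(-14391, Pow(-12681, -1))), Mul(2576, Pow(14946, -1))), -1)) = Mul(41834, Pow(Add(Add(Mul(-15745, Rational(-1, 11614)), Mul(-14391, Rational(-1, 12681))), Mul(2576, Rational(1, 14946))), -1)) = Mul(41834, Pow(Add(Add(Rational(15745, 11614), Rational(1599, 1409)), Rational(1288, 7473)), -1)) = Mul(41834, Pow(Add(Rational(40755491, 16364126), Rational(1288, 7473)), -1)) = Mul(41834, Pow(Rational(325642778531, 122289113598), -1)) = Mul(41834, Rational(122289113598, 325642778531)) = Rational(5115842778258732, 325642778531)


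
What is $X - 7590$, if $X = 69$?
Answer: $-7521$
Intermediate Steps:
$X - 7590 = 69 - 7590 = -7521$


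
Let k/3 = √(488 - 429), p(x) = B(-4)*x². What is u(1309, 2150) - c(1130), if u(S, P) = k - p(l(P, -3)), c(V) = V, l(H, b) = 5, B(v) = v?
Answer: -1030 + 3*√59 ≈ -1007.0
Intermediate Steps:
p(x) = -4*x²
k = 3*√59 (k = 3*√(488 - 429) = 3*√59 ≈ 23.043)
u(S, P) = 100 + 3*√59 (u(S, P) = 3*√59 - (-4)*5² = 3*√59 - (-4)*25 = 3*√59 - 1*(-100) = 3*√59 + 100 = 100 + 3*√59)
u(1309, 2150) - c(1130) = (100 + 3*√59) - 1*1130 = (100 + 3*√59) - 1130 = -1030 + 3*√59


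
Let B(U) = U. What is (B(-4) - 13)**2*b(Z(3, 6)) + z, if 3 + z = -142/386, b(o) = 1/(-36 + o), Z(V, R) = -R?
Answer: -83077/8106 ≈ -10.249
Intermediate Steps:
z = -650/193 (z = -3 - 142/386 = -3 - 142*1/386 = -3 - 71/193 = -650/193 ≈ -3.3679)
(B(-4) - 13)**2*b(Z(3, 6)) + z = (-4 - 13)**2/(-36 - 1*6) - 650/193 = (-17)**2/(-36 - 6) - 650/193 = 289/(-42) - 650/193 = 289*(-1/42) - 650/193 = -289/42 - 650/193 = -83077/8106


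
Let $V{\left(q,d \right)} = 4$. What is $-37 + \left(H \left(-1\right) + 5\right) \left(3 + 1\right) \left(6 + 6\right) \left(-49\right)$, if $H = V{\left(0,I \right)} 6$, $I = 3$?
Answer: $44651$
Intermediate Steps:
$H = 24$ ($H = 4 \cdot 6 = 24$)
$-37 + \left(H \left(-1\right) + 5\right) \left(3 + 1\right) \left(6 + 6\right) \left(-49\right) = -37 + \left(24 \left(-1\right) + 5\right) \left(3 + 1\right) \left(6 + 6\right) \left(-49\right) = -37 + \left(-24 + 5\right) 4 \cdot 12 \left(-49\right) = -37 + \left(-19\right) 4 \cdot 12 \left(-49\right) = -37 + \left(-76\right) 12 \left(-49\right) = -37 - -44688 = -37 + 44688 = 44651$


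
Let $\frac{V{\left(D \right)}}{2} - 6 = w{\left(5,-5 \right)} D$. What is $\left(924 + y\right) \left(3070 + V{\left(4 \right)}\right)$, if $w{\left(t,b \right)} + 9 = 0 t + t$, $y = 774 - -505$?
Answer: $6719150$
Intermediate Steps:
$y = 1279$ ($y = 774 + 505 = 1279$)
$w{\left(t,b \right)} = -9 + t$ ($w{\left(t,b \right)} = -9 + \left(0 t + t\right) = -9 + \left(0 + t\right) = -9 + t$)
$V{\left(D \right)} = 12 - 8 D$ ($V{\left(D \right)} = 12 + 2 \left(-9 + 5\right) D = 12 + 2 \left(- 4 D\right) = 12 - 8 D$)
$\left(924 + y\right) \left(3070 + V{\left(4 \right)}\right) = \left(924 + 1279\right) \left(3070 + \left(12 - 32\right)\right) = 2203 \left(3070 + \left(12 - 32\right)\right) = 2203 \left(3070 - 20\right) = 2203 \cdot 3050 = 6719150$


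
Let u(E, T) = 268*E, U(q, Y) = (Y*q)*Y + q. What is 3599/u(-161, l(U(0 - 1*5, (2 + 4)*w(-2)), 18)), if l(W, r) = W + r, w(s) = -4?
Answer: -3599/43148 ≈ -0.083411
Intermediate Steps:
U(q, Y) = q + q*Y**2 (U(q, Y) = q*Y**2 + q = q + q*Y**2)
3599/u(-161, l(U(0 - 1*5, (2 + 4)*w(-2)), 18)) = 3599/((268*(-161))) = 3599/(-43148) = 3599*(-1/43148) = -3599/43148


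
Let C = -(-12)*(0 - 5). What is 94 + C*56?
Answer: -3266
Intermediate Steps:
C = -60 (C = -(-12)*(-5) = -12*5 = -60)
94 + C*56 = 94 - 60*56 = 94 - 3360 = -3266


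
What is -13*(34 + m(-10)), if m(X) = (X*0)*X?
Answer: -442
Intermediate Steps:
m(X) = 0 (m(X) = 0*X = 0)
-13*(34 + m(-10)) = -13*(34 + 0) = -13*34 = -442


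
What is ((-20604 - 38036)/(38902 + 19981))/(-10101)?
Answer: 58640/594777183 ≈ 9.8592e-5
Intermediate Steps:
((-20604 - 38036)/(38902 + 19981))/(-10101) = -58640/58883*(-1/10101) = 58640/594777183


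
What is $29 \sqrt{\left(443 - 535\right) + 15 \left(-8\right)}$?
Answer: $58 i \sqrt{53} \approx 422.25 i$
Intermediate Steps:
$29 \sqrt{\left(443 - 535\right) + 15 \left(-8\right)} = 29 \sqrt{-92 - 120} = 29 \sqrt{-212} = 29 \cdot 2 i \sqrt{53} = 58 i \sqrt{53}$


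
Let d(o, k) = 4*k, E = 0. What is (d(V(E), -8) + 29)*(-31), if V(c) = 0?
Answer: 93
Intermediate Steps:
(d(V(E), -8) + 29)*(-31) = (4*(-8) + 29)*(-31) = (-32 + 29)*(-31) = -3*(-31) = 93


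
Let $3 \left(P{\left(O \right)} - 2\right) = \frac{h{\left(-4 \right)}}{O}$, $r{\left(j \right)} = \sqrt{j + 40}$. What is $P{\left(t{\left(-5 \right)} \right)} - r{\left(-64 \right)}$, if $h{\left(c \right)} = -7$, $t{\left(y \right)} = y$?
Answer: $\frac{37}{15} - 2 i \sqrt{6} \approx 2.4667 - 4.899 i$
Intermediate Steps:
$r{\left(j \right)} = \sqrt{40 + j}$
$P{\left(O \right)} = 2 - \frac{7}{3 O}$ ($P{\left(O \right)} = 2 + \frac{\left(-7\right) \frac{1}{O}}{3} = 2 - \frac{7}{3 O}$)
$P{\left(t{\left(-5 \right)} \right)} - r{\left(-64 \right)} = \left(2 - \frac{7}{3 \left(-5\right)}\right) - \sqrt{40 - 64} = \left(2 - - \frac{7}{15}\right) - \sqrt{-24} = \left(2 + \frac{7}{15}\right) - 2 i \sqrt{6} = \frac{37}{15} - 2 i \sqrt{6}$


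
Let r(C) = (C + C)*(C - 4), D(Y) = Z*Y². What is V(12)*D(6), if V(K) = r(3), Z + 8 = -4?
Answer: 2592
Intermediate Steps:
Z = -12 (Z = -8 - 4 = -12)
D(Y) = -12*Y²
r(C) = 2*C*(-4 + C) (r(C) = (2*C)*(-4 + C) = 2*C*(-4 + C))
V(K) = -6 (V(K) = 2*3*(-4 + 3) = 2*3*(-1) = -6)
V(12)*D(6) = -(-72)*6² = -(-72)*36 = -6*(-432) = 2592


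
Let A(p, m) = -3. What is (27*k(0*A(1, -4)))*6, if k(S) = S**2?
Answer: 0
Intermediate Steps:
(27*k(0*A(1, -4)))*6 = (27*(0*(-3))**2)*6 = (27*0**2)*6 = (27*0)*6 = 0*6 = 0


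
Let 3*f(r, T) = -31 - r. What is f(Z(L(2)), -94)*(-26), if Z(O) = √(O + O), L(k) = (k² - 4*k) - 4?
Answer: 806/3 + 104*I/3 ≈ 268.67 + 34.667*I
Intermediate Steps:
L(k) = -4 + k² - 4*k
Z(O) = √2*√O (Z(O) = √(2*O) = √2*√O)
f(r, T) = -31/3 - r/3 (f(r, T) = (-31 - r)/3 = -31/3 - r/3)
f(Z(L(2)), -94)*(-26) = (-31/3 - √2*√(-4 + 2² - 4*2)/3)*(-26) = (-31/3 - √2*√(-4 + 4 - 8)/3)*(-26) = (-31/3 - √2*√(-8)/3)*(-26) = (-31/3 - √2*2*I*√2/3)*(-26) = (-31/3 - 4*I/3)*(-26) = 806/3 + 104*I/3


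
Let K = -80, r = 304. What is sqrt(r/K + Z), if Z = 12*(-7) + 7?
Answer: 2*I*sqrt(505)/5 ≈ 8.9889*I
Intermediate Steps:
Z = -77 (Z = -84 + 7 = -77)
sqrt(r/K + Z) = sqrt(304/(-80) - 77) = sqrt(304*(-1/80) - 77) = sqrt(-19/5 - 77) = sqrt(-404/5) = 2*I*sqrt(505)/5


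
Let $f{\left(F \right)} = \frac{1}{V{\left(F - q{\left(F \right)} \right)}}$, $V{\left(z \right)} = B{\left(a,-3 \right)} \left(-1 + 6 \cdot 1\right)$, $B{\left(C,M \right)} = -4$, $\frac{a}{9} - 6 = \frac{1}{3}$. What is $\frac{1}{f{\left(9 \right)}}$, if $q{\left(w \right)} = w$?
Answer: $-20$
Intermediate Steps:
$a = 57$ ($a = 54 + \frac{9}{3} = 54 + 9 \cdot \frac{1}{3} = 54 + 3 = 57$)
$V{\left(z \right)} = -20$ ($V{\left(z \right)} = - 4 \left(-1 + 6 \cdot 1\right) = - 4 \left(-1 + 6\right) = \left(-4\right) 5 = -20$)
$f{\left(F \right)} = - \frac{1}{20}$ ($f{\left(F \right)} = \frac{1}{-20} = - \frac{1}{20}$)
$\frac{1}{f{\left(9 \right)}} = \frac{1}{- \frac{1}{20}} = -20$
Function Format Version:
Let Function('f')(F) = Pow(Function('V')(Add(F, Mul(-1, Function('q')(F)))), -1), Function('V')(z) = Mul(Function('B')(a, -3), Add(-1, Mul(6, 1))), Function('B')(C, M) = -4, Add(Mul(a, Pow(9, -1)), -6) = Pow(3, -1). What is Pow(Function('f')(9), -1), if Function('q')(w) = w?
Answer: -20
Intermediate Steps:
a = 57 (a = Add(54, Mul(9, Pow(3, -1))) = Add(54, Mul(9, Rational(1, 3))) = Add(54, 3) = 57)
Function('V')(z) = -20 (Function('V')(z) = Mul(-4, Add(-1, Mul(6, 1))) = Mul(-4, Add(-1, 6)) = Mul(-4, 5) = -20)
Function('f')(F) = Rational(-1, 20) (Function('f')(F) = Pow(-20, -1) = Rational(-1, 20))
Pow(Function('f')(9), -1) = Pow(Rational(-1, 20), -1) = -20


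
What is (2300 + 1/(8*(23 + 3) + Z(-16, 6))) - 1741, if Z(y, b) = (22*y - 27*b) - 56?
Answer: 202357/362 ≈ 559.00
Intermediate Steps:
Z(y, b) = -56 - 27*b + 22*y (Z(y, b) = (-27*b + 22*y) - 56 = -56 - 27*b + 22*y)
(2300 + 1/(8*(23 + 3) + Z(-16, 6))) - 1741 = (2300 + 1/(8*(23 + 3) + (-56 - 27*6 + 22*(-16)))) - 1741 = (2300 + 1/(8*26 + (-56 - 162 - 352))) - 1741 = (2300 + 1/(208 - 570)) - 1741 = (2300 + 1/(-362)) - 1741 = (2300 - 1/362) - 1741 = 832599/362 - 1741 = 202357/362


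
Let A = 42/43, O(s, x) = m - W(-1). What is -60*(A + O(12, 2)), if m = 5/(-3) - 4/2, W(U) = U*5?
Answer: -5960/43 ≈ -138.60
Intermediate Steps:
W(U) = 5*U
m = -11/3 (m = 5*(-⅓) - 4*½ = -5/3 - 2 = -11/3 ≈ -3.6667)
O(s, x) = 4/3 (O(s, x) = -11/3 - 5*(-1) = -11/3 - 1*(-5) = -11/3 + 5 = 4/3)
A = 42/43 (A = 42*(1/43) = 42/43 ≈ 0.97674)
-60*(A + O(12, 2)) = -60*(42/43 + 4/3) = -60*298/129 = -5960/43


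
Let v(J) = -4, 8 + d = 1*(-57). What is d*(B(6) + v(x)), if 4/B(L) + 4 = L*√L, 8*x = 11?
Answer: 1274/5 - 39*√6/5 ≈ 235.69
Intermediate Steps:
x = 11/8 (x = (⅛)*11 = 11/8 ≈ 1.3750)
d = -65 (d = -8 + 1*(-57) = -8 - 57 = -65)
B(L) = 4/(-4 + L^(3/2)) (B(L) = 4/(-4 + L*√L) = 4/(-4 + L^(3/2)))
d*(B(6) + v(x)) = -65*(4/(-4 + 6^(3/2)) - 4) = -65*(4/(-4 + 6*√6) - 4) = -65*(-4 + 4/(-4 + 6*√6)) = 260 - 260/(-4 + 6*√6)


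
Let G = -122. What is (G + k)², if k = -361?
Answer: 233289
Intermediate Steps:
(G + k)² = (-122 - 361)² = (-483)² = 233289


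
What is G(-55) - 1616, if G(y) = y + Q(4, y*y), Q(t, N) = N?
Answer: 1354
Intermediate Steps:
G(y) = y + y² (G(y) = y + y*y = y + y²)
G(-55) - 1616 = -55*(1 - 55) - 1616 = -55*(-54) - 1616 = 2970 - 1616 = 1354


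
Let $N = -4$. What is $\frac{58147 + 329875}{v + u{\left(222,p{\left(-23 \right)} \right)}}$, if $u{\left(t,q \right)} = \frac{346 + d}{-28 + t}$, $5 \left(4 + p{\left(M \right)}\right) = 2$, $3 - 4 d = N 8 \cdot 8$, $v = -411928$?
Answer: $- \frac{301105072}{319654485} \approx -0.94197$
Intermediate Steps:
$d = \frac{259}{4}$ ($d = \frac{3}{4} - \frac{\left(-4\right) 8 \cdot 8}{4} = \frac{3}{4} - \frac{\left(-32\right) 8}{4} = \frac{3}{4} - -64 = \frac{3}{4} + 64 = \frac{259}{4} \approx 64.75$)
$p{\left(M \right)} = - \frac{18}{5}$ ($p{\left(M \right)} = -4 + \frac{1}{5} \cdot 2 = -4 + \frac{2}{5} = - \frac{18}{5}$)
$u{\left(t,q \right)} = \frac{1643}{4 \left(-28 + t\right)}$ ($u{\left(t,q \right)} = \frac{346 + \frac{259}{4}}{-28 + t} = \frac{1643}{4 \left(-28 + t\right)}$)
$\frac{58147 + 329875}{v + u{\left(222,p{\left(-23 \right)} \right)}} = \frac{58147 + 329875}{-411928 + \frac{1643}{4 \left(-28 + 222\right)}} = \frac{388022}{-411928 + \frac{1643}{4 \cdot 194}} = \frac{388022}{-411928 + \frac{1643}{4} \cdot \frac{1}{194}} = \frac{388022}{-411928 + \frac{1643}{776}} = \frac{388022}{- \frac{319654485}{776}} = 388022 \left(- \frac{776}{319654485}\right) = - \frac{301105072}{319654485}$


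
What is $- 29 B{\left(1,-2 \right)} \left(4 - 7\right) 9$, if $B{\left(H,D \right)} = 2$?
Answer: $1566$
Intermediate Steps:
$- 29 B{\left(1,-2 \right)} \left(4 - 7\right) 9 = - 29 \cdot 2 \left(4 - 7\right) 9 = - 29 \cdot 2 \left(-3\right) 9 = \left(-29\right) \left(-6\right) 9 = 174 \cdot 9 = 1566$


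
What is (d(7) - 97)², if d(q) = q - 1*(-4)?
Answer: 7396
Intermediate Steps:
d(q) = 4 + q (d(q) = q + 4 = 4 + q)
(d(7) - 97)² = ((4 + 7) - 97)² = (11 - 97)² = (-86)² = 7396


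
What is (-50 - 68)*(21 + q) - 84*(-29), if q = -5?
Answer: 548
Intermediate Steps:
(-50 - 68)*(21 + q) - 84*(-29) = (-50 - 68)*(21 - 5) - 84*(-29) = -118*16 + 2436 = -1888 + 2436 = 548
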